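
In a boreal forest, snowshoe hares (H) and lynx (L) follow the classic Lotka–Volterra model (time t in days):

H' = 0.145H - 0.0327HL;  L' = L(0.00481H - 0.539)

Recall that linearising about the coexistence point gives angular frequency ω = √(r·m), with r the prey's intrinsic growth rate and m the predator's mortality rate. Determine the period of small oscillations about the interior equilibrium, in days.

Here r = 0.145 and m = 0.539, so r·m = 0.0782.
ω = √0.0782 = 0.28 per day, hence T = 2π/ω ≈ 22.5 days.

T ≈ 22.5 days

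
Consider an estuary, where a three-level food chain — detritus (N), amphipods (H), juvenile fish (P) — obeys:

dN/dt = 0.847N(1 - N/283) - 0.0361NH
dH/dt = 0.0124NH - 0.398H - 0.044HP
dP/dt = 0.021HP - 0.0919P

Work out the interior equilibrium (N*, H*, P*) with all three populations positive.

N* ≈ 230, H* ≈ 4.38, P* ≈ 55.8

From dP/dt = 0: 0.021H* = 0.0919, so H* = 4.38.
From dN/dt = 0: 0.847(1 - N*/283) = 0.0361·4.38, giving N* = 283·(1 - 0.187) = 230.
From dH/dt = 0: 0.0124·230 - 0.398 = 0.044P*, so P* = 2.46/0.044 = 55.8.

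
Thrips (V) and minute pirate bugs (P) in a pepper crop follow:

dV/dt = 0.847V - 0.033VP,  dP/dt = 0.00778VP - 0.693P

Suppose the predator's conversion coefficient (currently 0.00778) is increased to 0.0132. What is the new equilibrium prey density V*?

At the interior fixed point, setting dP/dt = 0 with P > 0 fixes V* = (predator death rate)/(VP coefficient) — independent of the other coefficients.
With the change, V* = 0.693/0.0132 = 52.5; it falls from 89.1.

V* ≈ 52.5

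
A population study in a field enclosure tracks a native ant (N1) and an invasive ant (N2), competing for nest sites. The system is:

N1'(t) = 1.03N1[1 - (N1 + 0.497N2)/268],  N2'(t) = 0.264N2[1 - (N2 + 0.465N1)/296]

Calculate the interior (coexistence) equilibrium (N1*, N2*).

N1* ≈ 157, N2* ≈ 223

Setting both brackets to zero gives the nullclines N1 + 0.497N2 = 268 and 0.465N1 + N2 = 296.
Substituting N2 = 296 - 0.465N1 into the first: N1(1 - 0.497·0.465) = 268 - 0.497·296.
So N1* = 121/0.769 = 157, and then N2* = 296 - 0.465·157 = 223.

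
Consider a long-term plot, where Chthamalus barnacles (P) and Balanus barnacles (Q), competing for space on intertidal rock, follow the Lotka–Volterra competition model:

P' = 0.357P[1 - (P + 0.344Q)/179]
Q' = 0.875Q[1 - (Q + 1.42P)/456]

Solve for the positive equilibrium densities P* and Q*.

P* ≈ 43.3, Q* ≈ 395

Setting both brackets to zero gives the nullclines P + 0.344Q = 179 and 1.42P + Q = 456.
Substituting Q = 456 - 1.42P into the first: P(1 - 0.344·1.42) = 179 - 0.344·456.
So P* = 22.1/0.512 = 43.3, and then Q* = 456 - 1.42·43.3 = 395.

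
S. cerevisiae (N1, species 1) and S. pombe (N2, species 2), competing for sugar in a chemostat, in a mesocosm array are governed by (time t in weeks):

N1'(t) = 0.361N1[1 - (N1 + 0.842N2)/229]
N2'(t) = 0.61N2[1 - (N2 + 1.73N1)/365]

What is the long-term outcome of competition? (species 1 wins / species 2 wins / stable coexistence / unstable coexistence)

unstable coexistence (outcome depends on initial conditions)

Compare the nullcline intercepts: K1/α12 = 229/0.842 = 272 < K2 = 365; K2/α21 = 365/1.73 = 211 < K1 = 229.
Since both are reversed, neither can invade when rare; the interior point is a saddle.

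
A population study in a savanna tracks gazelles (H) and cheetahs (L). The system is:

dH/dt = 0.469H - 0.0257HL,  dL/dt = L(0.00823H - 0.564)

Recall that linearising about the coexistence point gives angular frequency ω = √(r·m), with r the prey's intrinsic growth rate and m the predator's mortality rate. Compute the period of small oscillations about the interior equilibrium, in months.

T ≈ 12.2 months

Here r = 0.469 and m = 0.564, so r·m = 0.265.
ω = √0.265 = 0.514 per month, hence T = 2π/ω ≈ 12.2 months.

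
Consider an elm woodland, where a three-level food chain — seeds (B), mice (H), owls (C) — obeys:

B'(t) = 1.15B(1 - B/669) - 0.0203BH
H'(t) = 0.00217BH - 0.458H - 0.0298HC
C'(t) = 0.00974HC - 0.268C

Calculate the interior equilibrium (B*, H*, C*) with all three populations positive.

From dC/dt = 0: 0.00974H* = 0.268, so H* = 27.5.
From dB/dt = 0: 1.15(1 - B*/669) = 0.0203·27.5, giving B* = 669·(1 - 0.486) = 344.
From dH/dt = 0: 0.00217·344 - 0.458 = 0.0298C*, so C* = 0.289/0.0298 = 9.69.

B* ≈ 344, H* ≈ 27.5, C* ≈ 9.69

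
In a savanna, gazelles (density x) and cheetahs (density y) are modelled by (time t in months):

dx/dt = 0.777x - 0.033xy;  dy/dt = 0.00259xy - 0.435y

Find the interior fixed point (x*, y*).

Set dy/dt = 0 with y > 0: 0.00259x - 0.435 = 0, so x* = 0.435/0.00259 = 168.
Set dx/dt = 0 with x > 0: 0.777 - 0.033y = 0, so y* = 0.777/0.033 = 23.5.

x* ≈ 168, y* ≈ 23.5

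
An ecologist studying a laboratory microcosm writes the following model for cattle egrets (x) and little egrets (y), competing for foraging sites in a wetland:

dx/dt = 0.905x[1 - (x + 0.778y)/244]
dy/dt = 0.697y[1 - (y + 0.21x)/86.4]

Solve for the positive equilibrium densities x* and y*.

Setting both brackets to zero gives the nullclines x + 0.778y = 244 and 0.21x + y = 86.4.
Substituting y = 86.4 - 0.21x into the first: x(1 - 0.778·0.21) = 244 - 0.778·86.4.
So x* = 177/0.837 = 211, and then y* = 86.4 - 0.21·211 = 42.

x* ≈ 211, y* ≈ 42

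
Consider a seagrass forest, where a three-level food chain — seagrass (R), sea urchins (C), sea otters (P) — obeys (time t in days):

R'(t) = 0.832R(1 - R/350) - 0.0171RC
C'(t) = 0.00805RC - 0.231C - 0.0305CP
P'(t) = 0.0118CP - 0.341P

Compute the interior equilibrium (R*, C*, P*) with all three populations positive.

R* ≈ 142, C* ≈ 28.9, P* ≈ 29.9

From dP/dt = 0: 0.0118C* = 0.341, so C* = 28.9.
From dR/dt = 0: 0.832(1 - R*/350) = 0.0171·28.9, giving R* = 350·(1 - 0.594) = 142.
From dC/dt = 0: 0.00805·142 - 0.231 = 0.0305P*, so P* = 0.913/0.0305 = 29.9.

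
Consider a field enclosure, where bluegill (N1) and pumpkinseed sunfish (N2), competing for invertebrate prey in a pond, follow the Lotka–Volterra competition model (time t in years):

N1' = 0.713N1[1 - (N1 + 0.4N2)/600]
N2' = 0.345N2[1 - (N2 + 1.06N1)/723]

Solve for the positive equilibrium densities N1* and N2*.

N1* ≈ 540, N2* ≈ 151

Setting both brackets to zero gives the nullclines N1 + 0.4N2 = 600 and 1.06N1 + N2 = 723.
Substituting N2 = 723 - 1.06N1 into the first: N1(1 - 0.4·1.06) = 600 - 0.4·723.
So N1* = 311/0.576 = 540, and then N2* = 723 - 1.06·540 = 151.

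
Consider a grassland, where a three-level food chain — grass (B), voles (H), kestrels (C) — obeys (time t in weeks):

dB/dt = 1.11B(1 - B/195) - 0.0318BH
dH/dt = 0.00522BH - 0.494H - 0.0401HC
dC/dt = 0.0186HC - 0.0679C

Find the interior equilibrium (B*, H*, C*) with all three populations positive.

From dC/dt = 0: 0.0186H* = 0.0679, so H* = 3.65.
From dB/dt = 0: 1.11(1 - B*/195) = 0.0318·3.65, giving B* = 195·(1 - 0.105) = 175.
From dH/dt = 0: 0.00522·175 - 0.494 = 0.0401C*, so C* = 0.417/0.0401 = 10.4.

B* ≈ 175, H* ≈ 3.65, C* ≈ 10.4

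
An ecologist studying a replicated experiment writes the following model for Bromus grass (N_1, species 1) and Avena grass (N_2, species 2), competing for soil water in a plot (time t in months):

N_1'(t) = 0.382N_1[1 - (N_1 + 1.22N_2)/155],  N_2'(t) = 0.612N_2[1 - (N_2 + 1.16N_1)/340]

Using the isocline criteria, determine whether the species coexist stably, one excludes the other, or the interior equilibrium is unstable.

species 2 excludes species 1

Compare the nullcline intercepts: K1/α12 = 155/1.22 = 127 < K2 = 340; K2/α21 = 340/1.16 = 293 > K1 = 155.
Since the inequalities point opposite ways, species 2 can invade but species 1 cannot.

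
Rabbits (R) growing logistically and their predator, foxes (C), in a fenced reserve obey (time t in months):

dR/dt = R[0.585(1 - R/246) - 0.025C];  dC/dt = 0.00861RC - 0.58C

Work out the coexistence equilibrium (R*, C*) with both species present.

R* ≈ 67.4, C* ≈ 17

From dC/dt = 0 with C > 0: 0.00861R* = 0.58, so R* = 67.4.
Substitute into dR/dt = 0: 0.585(1 - 67.4/246) = 0.025C*.
The bracket is 0.726, giving C* = 0.425/0.025 = 17.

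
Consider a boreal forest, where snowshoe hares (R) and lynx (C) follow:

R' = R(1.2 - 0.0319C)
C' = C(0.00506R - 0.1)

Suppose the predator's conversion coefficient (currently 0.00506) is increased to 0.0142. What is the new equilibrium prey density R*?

At the interior fixed point, setting dC/dt = 0 with C > 0 fixes R* = (predator death rate)/(RC coefficient) — independent of the other coefficients.
With the change, R* = 0.1/0.0142 = 7.04; it falls from 19.8.

R* ≈ 7.04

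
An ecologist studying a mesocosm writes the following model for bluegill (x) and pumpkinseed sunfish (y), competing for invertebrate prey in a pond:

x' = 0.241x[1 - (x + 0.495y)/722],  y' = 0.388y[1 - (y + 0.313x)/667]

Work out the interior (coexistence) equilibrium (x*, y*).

Setting both brackets to zero gives the nullclines x + 0.495y = 722 and 0.313x + y = 667.
Substituting y = 667 - 0.313x into the first: x(1 - 0.495·0.313) = 722 - 0.495·667.
So x* = 392/0.845 = 464, and then y* = 667 - 0.313·464 = 522.

x* ≈ 464, y* ≈ 522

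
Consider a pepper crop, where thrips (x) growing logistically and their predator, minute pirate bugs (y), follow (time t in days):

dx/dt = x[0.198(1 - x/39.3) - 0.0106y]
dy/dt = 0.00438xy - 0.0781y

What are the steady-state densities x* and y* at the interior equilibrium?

x* ≈ 17.8, y* ≈ 10.2

From dy/dt = 0 with y > 0: 0.00438x* = 0.0781, so x* = 17.8.
Substitute into dx/dt = 0: 0.198(1 - 17.8/39.3) = 0.0106y*.
The bracket is 0.546, giving y* = 0.108/0.0106 = 10.2.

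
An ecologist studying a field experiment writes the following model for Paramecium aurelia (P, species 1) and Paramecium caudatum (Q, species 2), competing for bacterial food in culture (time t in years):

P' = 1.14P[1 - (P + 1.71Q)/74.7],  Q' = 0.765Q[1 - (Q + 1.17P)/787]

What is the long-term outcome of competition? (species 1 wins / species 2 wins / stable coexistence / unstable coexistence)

species 2 excludes species 1

Compare the nullcline intercepts: K1/α12 = 74.7/1.71 = 43.7 < K2 = 787; K2/α21 = 787/1.17 = 673 > K1 = 74.7.
Since the inequalities point opposite ways, species 2 can invade but species 1 cannot.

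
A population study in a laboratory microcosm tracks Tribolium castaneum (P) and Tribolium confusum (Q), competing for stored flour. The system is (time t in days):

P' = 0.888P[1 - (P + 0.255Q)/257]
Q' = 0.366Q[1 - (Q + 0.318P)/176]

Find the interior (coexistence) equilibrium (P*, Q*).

P* ≈ 231, Q* ≈ 103

Setting both brackets to zero gives the nullclines P + 0.255Q = 257 and 0.318P + Q = 176.
Substituting Q = 176 - 0.318P into the first: P(1 - 0.255·0.318) = 257 - 0.255·176.
So P* = 212/0.919 = 231, and then Q* = 176 - 0.318·231 = 103.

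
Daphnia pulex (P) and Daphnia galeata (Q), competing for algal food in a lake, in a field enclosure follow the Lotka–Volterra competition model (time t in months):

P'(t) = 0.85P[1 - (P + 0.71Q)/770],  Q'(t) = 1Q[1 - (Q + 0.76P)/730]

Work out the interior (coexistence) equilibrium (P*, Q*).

Setting both brackets to zero gives the nullclines P + 0.71Q = 770 and 0.76P + Q = 730.
Substituting Q = 730 - 0.76P into the first: P(1 - 0.71·0.76) = 770 - 0.71·730.
So P* = 252/0.46 = 547, and then Q* = 730 - 0.76·547 = 315.

P* ≈ 547, Q* ≈ 315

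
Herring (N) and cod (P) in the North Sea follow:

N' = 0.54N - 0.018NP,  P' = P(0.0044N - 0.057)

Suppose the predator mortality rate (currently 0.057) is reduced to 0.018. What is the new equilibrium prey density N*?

At the interior fixed point, setting dP/dt = 0 with P > 0 fixes N* = (predator death rate)/(NP coefficient) — independent of the other coefficients.
With the change, N* = 0.018/0.0044 = 4.09; it falls from 13.

N* ≈ 4.09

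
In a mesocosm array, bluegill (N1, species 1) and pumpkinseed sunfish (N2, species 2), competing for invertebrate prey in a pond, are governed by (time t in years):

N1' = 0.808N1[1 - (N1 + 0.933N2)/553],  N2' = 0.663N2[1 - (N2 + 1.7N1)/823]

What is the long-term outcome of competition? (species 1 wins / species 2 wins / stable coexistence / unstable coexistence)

unstable coexistence (outcome depends on initial conditions)

Compare the nullcline intercepts: K1/α12 = 553/0.933 = 593 < K2 = 823; K2/α21 = 823/1.7 = 484 < K1 = 553.
Since both are reversed, neither can invade when rare; the interior point is a saddle.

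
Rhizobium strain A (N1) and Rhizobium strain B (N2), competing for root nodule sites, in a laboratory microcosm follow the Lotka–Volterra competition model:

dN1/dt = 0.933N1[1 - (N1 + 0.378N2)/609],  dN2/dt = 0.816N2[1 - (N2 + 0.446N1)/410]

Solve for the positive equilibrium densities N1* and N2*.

N1* ≈ 546, N2* ≈ 166

Setting both brackets to zero gives the nullclines N1 + 0.378N2 = 609 and 0.446N1 + N2 = 410.
Substituting N2 = 410 - 0.446N1 into the first: N1(1 - 0.378·0.446) = 609 - 0.378·410.
So N1* = 454/0.831 = 546, and then N2* = 410 - 0.446·546 = 166.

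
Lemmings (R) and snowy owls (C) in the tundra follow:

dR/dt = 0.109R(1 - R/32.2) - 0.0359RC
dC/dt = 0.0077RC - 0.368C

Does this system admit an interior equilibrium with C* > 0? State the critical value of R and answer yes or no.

The predator equation gives dC/dt > 0 only when R > 0.368/0.0077 = 47.8.
Without the predator, R → K = 32.2. Since 32.2 < 47.8, the predator cannot invade.

Threshold R = 47.8; K < 47.8, so no, the predator goes extinct.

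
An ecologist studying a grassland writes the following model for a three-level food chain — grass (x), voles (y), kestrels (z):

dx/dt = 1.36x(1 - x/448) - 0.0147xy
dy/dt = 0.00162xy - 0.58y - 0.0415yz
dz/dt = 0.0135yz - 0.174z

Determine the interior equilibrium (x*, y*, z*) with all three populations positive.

From dz/dt = 0: 0.0135y* = 0.174, so y* = 12.9.
From dx/dt = 0: 1.36(1 - x*/448) = 0.0147·12.9, giving x* = 448·(1 - 0.139) = 386.
From dy/dt = 0: 0.00162·386 - 0.58 = 0.0415z*, so z* = 0.0447/0.0415 = 1.08.

x* ≈ 386, y* ≈ 12.9, z* ≈ 1.08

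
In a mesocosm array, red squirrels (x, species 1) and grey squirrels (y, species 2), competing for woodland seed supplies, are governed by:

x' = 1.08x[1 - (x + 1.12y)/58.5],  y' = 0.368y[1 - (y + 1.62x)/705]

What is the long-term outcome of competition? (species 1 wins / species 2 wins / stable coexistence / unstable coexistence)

species 2 excludes species 1

Compare the nullcline intercepts: K1/α12 = 58.5/1.12 = 52.2 < K2 = 705; K2/α21 = 705/1.62 = 435 > K1 = 58.5.
Since the inequalities point opposite ways, species 2 can invade but species 1 cannot.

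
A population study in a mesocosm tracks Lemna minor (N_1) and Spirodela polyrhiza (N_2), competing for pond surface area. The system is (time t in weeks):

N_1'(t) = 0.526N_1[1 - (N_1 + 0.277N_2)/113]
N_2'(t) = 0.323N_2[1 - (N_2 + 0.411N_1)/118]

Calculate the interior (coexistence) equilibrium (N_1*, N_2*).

Setting both brackets to zero gives the nullclines N_1 + 0.277N_2 = 113 and 0.411N_1 + N_2 = 118.
Substituting N_2 = 118 - 0.411N_1 into the first: N_1(1 - 0.277·0.411) = 113 - 0.277·118.
So N_1* = 80.3/0.886 = 90.6, and then N_2* = 118 - 0.411·90.6 = 80.8.

N_1* ≈ 90.6, N_2* ≈ 80.8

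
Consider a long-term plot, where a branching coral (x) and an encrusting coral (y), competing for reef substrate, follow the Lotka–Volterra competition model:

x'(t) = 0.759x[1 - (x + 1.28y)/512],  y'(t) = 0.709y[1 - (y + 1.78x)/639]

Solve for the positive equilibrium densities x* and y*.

x* ≈ 239, y* ≈ 213

Setting both brackets to zero gives the nullclines x + 1.28y = 512 and 1.78x + y = 639.
Substituting y = 639 - 1.78x into the first: x(1 - 1.28·1.78) = 512 - 1.28·639.
So x* = -306/-1.28 = 239, and then y* = 639 - 1.78·239 = 213.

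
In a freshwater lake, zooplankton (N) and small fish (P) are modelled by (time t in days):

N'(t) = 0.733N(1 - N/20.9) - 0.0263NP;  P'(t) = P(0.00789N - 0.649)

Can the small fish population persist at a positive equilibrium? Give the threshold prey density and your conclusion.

Threshold N = 82.3; K < 82.3, so no, the predator goes extinct.

The predator equation gives dP/dt > 0 only when N > 0.649/0.00789 = 82.3.
Without the predator, N → K = 20.9. Since 20.9 < 82.3, the predator cannot invade.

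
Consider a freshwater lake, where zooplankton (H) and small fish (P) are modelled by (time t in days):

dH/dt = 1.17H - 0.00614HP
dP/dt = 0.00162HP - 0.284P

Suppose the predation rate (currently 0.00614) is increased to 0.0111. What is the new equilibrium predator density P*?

At the interior fixed point, setting dH/dt = 0 with H > 0 fixes P* = (prey growth rate)/(HP coefficient) — independent of the other coefficients.
With the change, P* = 1.17/0.0111 = 105; it falls from 191.

P* ≈ 105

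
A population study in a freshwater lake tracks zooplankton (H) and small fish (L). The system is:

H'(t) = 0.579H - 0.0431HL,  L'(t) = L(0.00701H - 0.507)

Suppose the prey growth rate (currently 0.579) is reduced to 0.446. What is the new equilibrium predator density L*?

At the interior fixed point, setting dH/dt = 0 with H > 0 fixes L* = (prey growth rate)/(HL coefficient) — independent of the other coefficients.
With the change, L* = 0.446/0.0431 = 10.3; it falls from 13.4.

L* ≈ 10.3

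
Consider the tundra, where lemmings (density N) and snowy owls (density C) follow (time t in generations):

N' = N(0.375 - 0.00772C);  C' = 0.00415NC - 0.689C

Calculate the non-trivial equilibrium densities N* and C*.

N* ≈ 166, C* ≈ 48.6

Set dC/dt = 0 with C > 0: 0.00415N - 0.689 = 0, so N* = 0.689/0.00415 = 166.
Set dN/dt = 0 with N > 0: 0.375 - 0.00772C = 0, so C* = 0.375/0.00772 = 48.6.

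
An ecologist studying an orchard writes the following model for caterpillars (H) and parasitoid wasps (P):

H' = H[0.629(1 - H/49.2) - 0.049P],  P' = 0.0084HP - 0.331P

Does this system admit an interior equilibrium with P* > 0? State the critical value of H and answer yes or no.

The predator equation gives dP/dt > 0 only when H > 0.331/0.0084 = 39.4.
Without the predator, H → K = 49.2. Since 49.2 > 39.4, the predator can invade and persist.

Threshold H = 39.4; K > 39.4, so yes, the predator persists.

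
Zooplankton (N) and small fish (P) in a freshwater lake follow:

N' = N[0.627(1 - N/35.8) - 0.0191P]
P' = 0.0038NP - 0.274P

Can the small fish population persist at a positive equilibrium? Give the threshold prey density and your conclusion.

The predator equation gives dP/dt > 0 only when N > 0.274/0.0038 = 72.1.
Without the predator, N → K = 35.8. Since 35.8 < 72.1, the predator cannot invade.

Threshold N = 72.1; K < 72.1, so no, the predator goes extinct.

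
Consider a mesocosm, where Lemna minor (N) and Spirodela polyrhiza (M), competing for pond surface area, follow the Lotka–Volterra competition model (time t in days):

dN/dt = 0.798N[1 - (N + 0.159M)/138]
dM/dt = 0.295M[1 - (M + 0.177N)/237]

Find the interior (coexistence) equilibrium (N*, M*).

N* ≈ 103, M* ≈ 219

Setting both brackets to zero gives the nullclines N + 0.159M = 138 and 0.177N + M = 237.
Substituting M = 237 - 0.177N into the first: N(1 - 0.159·0.177) = 138 - 0.159·237.
So N* = 100/0.972 = 103, and then M* = 237 - 0.177·103 = 219.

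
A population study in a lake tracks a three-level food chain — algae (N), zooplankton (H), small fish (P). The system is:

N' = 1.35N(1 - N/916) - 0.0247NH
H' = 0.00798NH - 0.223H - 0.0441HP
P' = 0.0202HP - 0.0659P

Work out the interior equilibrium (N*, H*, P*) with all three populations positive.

N* ≈ 861, H* ≈ 3.26, P* ≈ 151

From dP/dt = 0: 0.0202H* = 0.0659, so H* = 3.26.
From dN/dt = 0: 1.35(1 - N*/916) = 0.0247·3.26, giving N* = 916·(1 - 0.0597) = 861.
From dH/dt = 0: 0.00798·861 - 0.223 = 0.0441P*, so P* = 6.65/0.0441 = 151.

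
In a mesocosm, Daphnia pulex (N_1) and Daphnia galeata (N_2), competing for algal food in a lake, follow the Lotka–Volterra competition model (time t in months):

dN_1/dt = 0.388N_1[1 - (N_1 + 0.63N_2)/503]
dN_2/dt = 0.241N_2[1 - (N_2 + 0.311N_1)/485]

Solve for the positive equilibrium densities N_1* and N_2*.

N_1* ≈ 246, N_2* ≈ 409

Setting both brackets to zero gives the nullclines N_1 + 0.63N_2 = 503 and 0.311N_1 + N_2 = 485.
Substituting N_2 = 485 - 0.311N_1 into the first: N_1(1 - 0.63·0.311) = 503 - 0.63·485.
So N_1* = 197/0.804 = 246, and then N_2* = 485 - 0.311·246 = 409.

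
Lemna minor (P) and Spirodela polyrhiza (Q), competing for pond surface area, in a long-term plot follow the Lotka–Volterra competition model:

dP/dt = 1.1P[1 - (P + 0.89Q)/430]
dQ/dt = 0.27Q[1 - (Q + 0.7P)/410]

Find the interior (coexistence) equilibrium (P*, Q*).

Setting both brackets to zero gives the nullclines P + 0.89Q = 430 and 0.7P + Q = 410.
Substituting Q = 410 - 0.7P into the first: P(1 - 0.89·0.7) = 430 - 0.89·410.
So P* = 65.1/0.377 = 173, and then Q* = 410 - 0.7·173 = 289.

P* ≈ 173, Q* ≈ 289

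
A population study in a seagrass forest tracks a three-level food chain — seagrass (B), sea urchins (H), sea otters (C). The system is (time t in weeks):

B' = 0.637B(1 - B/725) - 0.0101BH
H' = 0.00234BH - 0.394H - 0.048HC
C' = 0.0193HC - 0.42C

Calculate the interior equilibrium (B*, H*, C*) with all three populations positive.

B* ≈ 475, H* ≈ 21.8, C* ≈ 14.9

From dC/dt = 0: 0.0193H* = 0.42, so H* = 21.8.
From dB/dt = 0: 0.637(1 - B*/725) = 0.0101·21.8, giving B* = 725·(1 - 0.345) = 475.
From dH/dt = 0: 0.00234·475 - 0.394 = 0.048C*, so C* = 0.717/0.048 = 14.9.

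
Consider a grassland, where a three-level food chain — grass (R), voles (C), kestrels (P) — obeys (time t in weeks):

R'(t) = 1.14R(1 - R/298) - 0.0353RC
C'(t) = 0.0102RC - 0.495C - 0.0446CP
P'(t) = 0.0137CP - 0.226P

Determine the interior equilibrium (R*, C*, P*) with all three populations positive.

From dP/dt = 0: 0.0137C* = 0.226, so C* = 16.5.
From dR/dt = 0: 1.14(1 - R*/298) = 0.0353·16.5, giving R* = 298·(1 - 0.511) = 146.
From dC/dt = 0: 0.0102·146 - 0.495 = 0.0446P*, so P* = 0.992/0.0446 = 22.2.

R* ≈ 146, C* ≈ 16.5, P* ≈ 22.2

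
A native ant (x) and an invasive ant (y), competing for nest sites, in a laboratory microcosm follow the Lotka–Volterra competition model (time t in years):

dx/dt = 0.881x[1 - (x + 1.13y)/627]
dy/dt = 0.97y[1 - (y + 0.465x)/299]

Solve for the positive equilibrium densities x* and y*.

x* ≈ 609, y* ≈ 15.7

Setting both brackets to zero gives the nullclines x + 1.13y = 627 and 0.465x + y = 299.
Substituting y = 299 - 0.465x into the first: x(1 - 1.13·0.465) = 627 - 1.13·299.
So x* = 289/0.475 = 609, and then y* = 299 - 0.465·609 = 15.7.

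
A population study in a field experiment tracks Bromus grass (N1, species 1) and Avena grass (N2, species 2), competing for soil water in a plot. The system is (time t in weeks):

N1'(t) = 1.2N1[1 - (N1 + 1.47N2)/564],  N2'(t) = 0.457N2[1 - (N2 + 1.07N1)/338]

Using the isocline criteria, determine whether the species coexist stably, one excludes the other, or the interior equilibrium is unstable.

species 1 excludes species 2

Compare the nullcline intercepts: K1/α12 = 564/1.47 = 384 > K2 = 338; K2/α21 = 338/1.07 = 316 < K1 = 564.
Since the inequalities point opposite ways, species 1 can invade but species 2 cannot.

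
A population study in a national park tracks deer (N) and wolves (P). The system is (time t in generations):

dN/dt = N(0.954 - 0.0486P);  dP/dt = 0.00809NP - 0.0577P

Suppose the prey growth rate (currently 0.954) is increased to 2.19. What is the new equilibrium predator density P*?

At the interior fixed point, setting dN/dt = 0 with N > 0 fixes P* = (prey growth rate)/(NP coefficient) — independent of the other coefficients.
With the change, P* = 2.19/0.0486 = 45.1; it rises from 19.6.

P* ≈ 45.1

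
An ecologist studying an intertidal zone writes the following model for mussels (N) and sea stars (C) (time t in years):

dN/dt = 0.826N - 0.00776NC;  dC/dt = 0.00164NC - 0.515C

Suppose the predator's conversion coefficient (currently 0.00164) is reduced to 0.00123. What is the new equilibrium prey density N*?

At the interior fixed point, setting dC/dt = 0 with C > 0 fixes N* = (predator death rate)/(NC coefficient) — independent of the other coefficients.
With the change, N* = 0.515/0.00123 = 419; it rises from 314.

N* ≈ 419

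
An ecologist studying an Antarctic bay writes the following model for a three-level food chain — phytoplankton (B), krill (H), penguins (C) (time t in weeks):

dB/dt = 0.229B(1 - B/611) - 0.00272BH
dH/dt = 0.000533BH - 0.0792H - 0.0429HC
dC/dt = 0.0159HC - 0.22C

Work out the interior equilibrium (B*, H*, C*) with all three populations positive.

From dC/dt = 0: 0.0159H* = 0.22, so H* = 13.8.
From dB/dt = 0: 0.229(1 - B*/611) = 0.00272·13.8, giving B* = 611·(1 - 0.164) = 511.
From dH/dt = 0: 0.000533·511 - 0.0792 = 0.0429C*, so C* = 0.193/0.0429 = 4.5.

B* ≈ 511, H* ≈ 13.8, C* ≈ 4.5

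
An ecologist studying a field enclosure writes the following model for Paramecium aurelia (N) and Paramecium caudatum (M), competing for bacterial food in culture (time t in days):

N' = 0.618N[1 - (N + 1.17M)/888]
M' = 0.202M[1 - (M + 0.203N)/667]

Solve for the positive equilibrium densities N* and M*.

N* ≈ 141, M* ≈ 638

Setting both brackets to zero gives the nullclines N + 1.17M = 888 and 0.203N + M = 667.
Substituting M = 667 - 0.203N into the first: N(1 - 1.17·0.203) = 888 - 1.17·667.
So N* = 108/0.762 = 141, and then M* = 667 - 0.203·141 = 638.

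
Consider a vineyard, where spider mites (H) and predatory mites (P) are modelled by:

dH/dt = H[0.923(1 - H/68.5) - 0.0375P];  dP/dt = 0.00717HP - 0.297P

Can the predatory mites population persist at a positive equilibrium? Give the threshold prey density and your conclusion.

Threshold H = 41.4; K > 41.4, so yes, the predator persists.

The predator equation gives dP/dt > 0 only when H > 0.297/0.00717 = 41.4.
Without the predator, H → K = 68.5. Since 68.5 > 41.4, the predator can invade and persist.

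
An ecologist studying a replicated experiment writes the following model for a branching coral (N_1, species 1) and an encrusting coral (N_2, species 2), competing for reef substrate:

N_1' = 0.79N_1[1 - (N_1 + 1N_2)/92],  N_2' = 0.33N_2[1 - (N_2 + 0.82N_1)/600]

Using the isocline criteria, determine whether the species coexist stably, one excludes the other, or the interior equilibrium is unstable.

Compare the nullcline intercepts: K1/α12 = 92/1 = 92 < K2 = 600; K2/α21 = 600/0.82 = 732 > K1 = 92.
Since the inequalities point opposite ways, species 2 can invade but species 1 cannot.

species 2 excludes species 1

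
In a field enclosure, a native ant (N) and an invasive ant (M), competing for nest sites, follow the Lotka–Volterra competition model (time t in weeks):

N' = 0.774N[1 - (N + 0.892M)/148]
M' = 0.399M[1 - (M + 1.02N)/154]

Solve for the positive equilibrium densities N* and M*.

N* ≈ 118, M* ≈ 33.7

Setting both brackets to zero gives the nullclines N + 0.892M = 148 and 1.02N + M = 154.
Substituting M = 154 - 1.02N into the first: N(1 - 0.892·1.02) = 148 - 0.892·154.
So N* = 10.6/0.0902 = 118, and then M* = 154 - 1.02·118 = 33.7.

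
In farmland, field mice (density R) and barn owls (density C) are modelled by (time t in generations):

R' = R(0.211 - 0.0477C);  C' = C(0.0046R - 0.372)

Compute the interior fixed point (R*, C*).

Set dC/dt = 0 with C > 0: 0.0046R - 0.372 = 0, so R* = 0.372/0.0046 = 80.9.
Set dR/dt = 0 with R > 0: 0.211 - 0.0477C = 0, so C* = 0.211/0.0477 = 4.42.

R* ≈ 80.9, C* ≈ 4.42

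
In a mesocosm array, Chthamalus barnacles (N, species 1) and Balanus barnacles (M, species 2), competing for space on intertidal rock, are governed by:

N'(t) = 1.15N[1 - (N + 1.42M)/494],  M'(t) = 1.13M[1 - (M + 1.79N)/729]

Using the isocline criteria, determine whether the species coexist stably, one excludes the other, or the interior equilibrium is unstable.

unstable coexistence (outcome depends on initial conditions)

Compare the nullcline intercepts: K1/α12 = 494/1.42 = 348 < K2 = 729; K2/α21 = 729/1.79 = 407 < K1 = 494.
Since both are reversed, neither can invade when rare; the interior point is a saddle.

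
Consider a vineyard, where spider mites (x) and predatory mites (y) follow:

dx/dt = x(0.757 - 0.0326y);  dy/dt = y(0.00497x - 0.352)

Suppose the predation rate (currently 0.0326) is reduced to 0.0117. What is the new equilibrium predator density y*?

At the interior fixed point, setting dx/dt = 0 with x > 0 fixes y* = (prey growth rate)/(xy coefficient) — independent of the other coefficients.
With the change, y* = 0.757/0.0117 = 64.7; it rises from 23.2.

y* ≈ 64.7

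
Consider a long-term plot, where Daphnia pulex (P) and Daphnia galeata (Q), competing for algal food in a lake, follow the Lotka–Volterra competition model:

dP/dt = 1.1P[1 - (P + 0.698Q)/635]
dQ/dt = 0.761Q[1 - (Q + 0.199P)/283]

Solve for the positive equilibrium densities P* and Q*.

P* ≈ 508, Q* ≈ 182

Setting both brackets to zero gives the nullclines P + 0.698Q = 635 and 0.199P + Q = 283.
Substituting Q = 283 - 0.199P into the first: P(1 - 0.698·0.199) = 635 - 0.698·283.
So P* = 437/0.861 = 508, and then Q* = 283 - 0.199·508 = 182.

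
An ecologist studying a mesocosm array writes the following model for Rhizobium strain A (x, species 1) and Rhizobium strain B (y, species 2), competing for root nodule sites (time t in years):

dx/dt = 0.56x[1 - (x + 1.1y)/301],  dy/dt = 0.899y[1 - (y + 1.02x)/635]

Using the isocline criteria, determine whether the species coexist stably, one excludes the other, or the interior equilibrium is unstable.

species 2 excludes species 1

Compare the nullcline intercepts: K1/α12 = 301/1.1 = 274 < K2 = 635; K2/α21 = 635/1.02 = 623 > K1 = 301.
Since the inequalities point opposite ways, species 2 can invade but species 1 cannot.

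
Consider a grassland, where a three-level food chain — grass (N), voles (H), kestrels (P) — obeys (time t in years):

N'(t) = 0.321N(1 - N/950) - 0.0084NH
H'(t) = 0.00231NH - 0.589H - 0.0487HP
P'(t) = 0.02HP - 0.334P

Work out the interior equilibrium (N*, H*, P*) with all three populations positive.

N* ≈ 535, H* ≈ 16.7, P* ≈ 13.3

From dP/dt = 0: 0.02H* = 0.334, so H* = 16.7.
From dN/dt = 0: 0.321(1 - N*/950) = 0.0084·16.7, giving N* = 950·(1 - 0.437) = 535.
From dH/dt = 0: 0.00231·535 - 0.589 = 0.0487P*, so P* = 0.646/0.0487 = 13.3.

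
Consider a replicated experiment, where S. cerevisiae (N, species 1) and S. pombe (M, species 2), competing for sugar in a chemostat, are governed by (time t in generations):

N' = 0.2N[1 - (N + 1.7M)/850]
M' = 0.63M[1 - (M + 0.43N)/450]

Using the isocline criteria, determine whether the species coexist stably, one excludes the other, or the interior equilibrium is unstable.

Compare the nullcline intercepts: K1/α12 = 850/1.7 = 500 > K2 = 450; K2/α21 = 450/0.43 = 1050 > K1 = 850.
Since both inequalities hold, each species can invade when rare, so the interior equilibrium is stable.

stable coexistence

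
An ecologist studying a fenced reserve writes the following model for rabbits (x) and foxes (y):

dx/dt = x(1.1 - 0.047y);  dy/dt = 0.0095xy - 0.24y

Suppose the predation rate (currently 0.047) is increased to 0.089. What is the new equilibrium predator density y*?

At the interior fixed point, setting dx/dt = 0 with x > 0 fixes y* = (prey growth rate)/(xy coefficient) — independent of the other coefficients.
With the change, y* = 1.1/0.089 = 12.4; it falls from 23.4.

y* ≈ 12.4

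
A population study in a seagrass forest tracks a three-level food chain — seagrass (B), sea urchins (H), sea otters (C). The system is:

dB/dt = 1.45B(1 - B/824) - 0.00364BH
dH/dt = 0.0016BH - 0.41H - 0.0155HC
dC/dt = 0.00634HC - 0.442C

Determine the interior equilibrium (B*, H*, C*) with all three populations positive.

From dC/dt = 0: 0.00634H* = 0.442, so H* = 69.7.
From dB/dt = 0: 1.45(1 - B*/824) = 0.00364·69.7, giving B* = 824·(1 - 0.175) = 680.
From dH/dt = 0: 0.0016·680 - 0.41 = 0.0155C*, so C* = 0.678/0.0155 = 43.7.

B* ≈ 680, H* ≈ 69.7, C* ≈ 43.7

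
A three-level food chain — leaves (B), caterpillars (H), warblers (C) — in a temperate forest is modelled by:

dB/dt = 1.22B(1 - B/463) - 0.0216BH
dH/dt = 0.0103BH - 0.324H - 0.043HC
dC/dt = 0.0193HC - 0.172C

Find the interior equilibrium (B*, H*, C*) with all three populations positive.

B* ≈ 390, H* ≈ 8.91, C* ≈ 85.9

From dC/dt = 0: 0.0193H* = 0.172, so H* = 8.91.
From dB/dt = 0: 1.22(1 - B*/463) = 0.0216·8.91, giving B* = 463·(1 - 0.158) = 390.
From dH/dt = 0: 0.0103·390 - 0.324 = 0.043C*, so C* = 3.69/0.043 = 85.9.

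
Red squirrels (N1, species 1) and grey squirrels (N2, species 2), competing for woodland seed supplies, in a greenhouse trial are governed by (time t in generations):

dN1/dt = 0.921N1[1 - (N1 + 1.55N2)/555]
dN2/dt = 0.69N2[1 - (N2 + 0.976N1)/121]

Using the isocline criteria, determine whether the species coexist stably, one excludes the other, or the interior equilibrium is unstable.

Compare the nullcline intercepts: K1/α12 = 555/1.55 = 358 > K2 = 121; K2/α21 = 121/0.976 = 124 < K1 = 555.
Since the inequalities point opposite ways, species 1 can invade but species 2 cannot.

species 1 excludes species 2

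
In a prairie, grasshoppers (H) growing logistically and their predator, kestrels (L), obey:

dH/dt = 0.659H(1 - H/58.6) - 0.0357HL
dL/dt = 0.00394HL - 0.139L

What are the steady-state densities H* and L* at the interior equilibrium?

From dL/dt = 0 with L > 0: 0.00394H* = 0.139, so H* = 35.3.
Substitute into dH/dt = 0: 0.659(1 - 35.3/58.6) = 0.0357L*.
The bracket is 0.398, giving L* = 0.262/0.0357 = 7.35.

H* ≈ 35.3, L* ≈ 7.35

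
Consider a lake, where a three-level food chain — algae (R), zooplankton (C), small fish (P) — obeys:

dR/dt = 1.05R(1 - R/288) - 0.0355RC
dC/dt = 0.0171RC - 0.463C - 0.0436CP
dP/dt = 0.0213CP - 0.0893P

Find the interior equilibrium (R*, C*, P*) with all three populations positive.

From dP/dt = 0: 0.0213C* = 0.0893, so C* = 4.19.
From dR/dt = 0: 1.05(1 - R*/288) = 0.0355·4.19, giving R* = 288·(1 - 0.142) = 247.
From dC/dt = 0: 0.0171·247 - 0.463 = 0.0436P*, so P* = 3.76/0.0436 = 86.3.

R* ≈ 247, C* ≈ 4.19, P* ≈ 86.3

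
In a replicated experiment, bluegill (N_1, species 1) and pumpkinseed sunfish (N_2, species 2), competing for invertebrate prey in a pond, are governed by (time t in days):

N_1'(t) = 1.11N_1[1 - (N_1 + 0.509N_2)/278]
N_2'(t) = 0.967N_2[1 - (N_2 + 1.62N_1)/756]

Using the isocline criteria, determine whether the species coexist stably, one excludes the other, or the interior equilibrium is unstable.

species 2 excludes species 1

Compare the nullcline intercepts: K1/α12 = 278/0.509 = 546 < K2 = 756; K2/α21 = 756/1.62 = 467 > K1 = 278.
Since the inequalities point opposite ways, species 2 can invade but species 1 cannot.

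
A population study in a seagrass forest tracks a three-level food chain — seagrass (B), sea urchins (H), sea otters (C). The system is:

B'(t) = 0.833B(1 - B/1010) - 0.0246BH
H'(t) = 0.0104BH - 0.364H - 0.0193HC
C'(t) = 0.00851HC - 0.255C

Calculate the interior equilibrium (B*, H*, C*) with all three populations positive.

From dC/dt = 0: 0.00851H* = 0.255, so H* = 30.
From dB/dt = 0: 0.833(1 - B*/1010) = 0.0246·30, giving B* = 1010·(1 - 0.885) = 116.
From dH/dt = 0: 0.0104·116 - 0.364 = 0.0193C*, so C* = 0.845/0.0193 = 43.8.

B* ≈ 116, H* ≈ 30, C* ≈ 43.8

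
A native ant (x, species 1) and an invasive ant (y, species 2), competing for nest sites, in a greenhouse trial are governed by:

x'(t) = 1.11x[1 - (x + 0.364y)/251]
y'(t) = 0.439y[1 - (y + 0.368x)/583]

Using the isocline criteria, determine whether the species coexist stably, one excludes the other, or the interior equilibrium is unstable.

Compare the nullcline intercepts: K1/α12 = 251/0.364 = 690 > K2 = 583; K2/α21 = 583/0.368 = 1580 > K1 = 251.
Since both inequalities hold, each species can invade when rare, so the interior equilibrium is stable.

stable coexistence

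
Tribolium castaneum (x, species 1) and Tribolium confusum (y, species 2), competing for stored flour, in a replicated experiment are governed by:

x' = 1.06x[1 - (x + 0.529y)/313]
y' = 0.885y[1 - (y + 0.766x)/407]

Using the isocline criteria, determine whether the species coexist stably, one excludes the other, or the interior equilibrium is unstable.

Compare the nullcline intercepts: K1/α12 = 313/0.529 = 592 > K2 = 407; K2/α21 = 407/0.766 = 531 > K1 = 313.
Since both inequalities hold, each species can invade when rare, so the interior equilibrium is stable.

stable coexistence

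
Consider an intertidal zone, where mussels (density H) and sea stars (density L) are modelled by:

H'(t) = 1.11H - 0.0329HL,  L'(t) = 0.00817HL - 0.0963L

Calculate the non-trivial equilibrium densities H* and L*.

Set dL/dt = 0 with L > 0: 0.00817H - 0.0963 = 0, so H* = 0.0963/0.00817 = 11.8.
Set dH/dt = 0 with H > 0: 1.11 - 0.0329L = 0, so L* = 1.11/0.0329 = 33.7.

H* ≈ 11.8, L* ≈ 33.7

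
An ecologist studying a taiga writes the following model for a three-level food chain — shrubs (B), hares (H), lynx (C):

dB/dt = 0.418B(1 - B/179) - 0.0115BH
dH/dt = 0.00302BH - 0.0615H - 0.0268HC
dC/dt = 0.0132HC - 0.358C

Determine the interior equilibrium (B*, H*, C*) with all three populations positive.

B* ≈ 45.4, H* ≈ 27.1, C* ≈ 2.83

From dC/dt = 0: 0.0132H* = 0.358, so H* = 27.1.
From dB/dt = 0: 0.418(1 - B*/179) = 0.0115·27.1, giving B* = 179·(1 - 0.746) = 45.4.
From dH/dt = 0: 0.00302·45.4 - 0.0615 = 0.0268C*, so C* = 0.0757/0.0268 = 2.83.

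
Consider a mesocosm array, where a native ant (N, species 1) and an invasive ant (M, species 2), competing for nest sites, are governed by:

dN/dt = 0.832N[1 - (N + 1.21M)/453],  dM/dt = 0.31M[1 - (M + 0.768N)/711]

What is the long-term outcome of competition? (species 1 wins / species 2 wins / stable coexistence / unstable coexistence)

species 2 excludes species 1

Compare the nullcline intercepts: K1/α12 = 453/1.21 = 374 < K2 = 711; K2/α21 = 711/0.768 = 926 > K1 = 453.
Since the inequalities point opposite ways, species 2 can invade but species 1 cannot.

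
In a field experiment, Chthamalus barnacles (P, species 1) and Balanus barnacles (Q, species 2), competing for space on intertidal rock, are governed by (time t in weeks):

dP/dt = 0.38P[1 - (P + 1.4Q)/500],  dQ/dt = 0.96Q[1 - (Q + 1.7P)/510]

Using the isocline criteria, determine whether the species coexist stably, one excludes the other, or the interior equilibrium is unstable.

unstable coexistence (outcome depends on initial conditions)

Compare the nullcline intercepts: K1/α12 = 500/1.4 = 357 < K2 = 510; K2/α21 = 510/1.7 = 300 < K1 = 500.
Since both are reversed, neither can invade when rare; the interior point is a saddle.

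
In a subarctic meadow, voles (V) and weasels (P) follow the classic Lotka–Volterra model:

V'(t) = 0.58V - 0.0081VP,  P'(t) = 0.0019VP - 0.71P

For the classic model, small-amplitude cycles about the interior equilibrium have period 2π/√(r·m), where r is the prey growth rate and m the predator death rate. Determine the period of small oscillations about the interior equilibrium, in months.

T ≈ 9.79 months

Here r = 0.58 and m = 0.71, so r·m = 0.412.
ω = √0.412 = 0.642 per month, hence T = 2π/ω ≈ 9.79 months.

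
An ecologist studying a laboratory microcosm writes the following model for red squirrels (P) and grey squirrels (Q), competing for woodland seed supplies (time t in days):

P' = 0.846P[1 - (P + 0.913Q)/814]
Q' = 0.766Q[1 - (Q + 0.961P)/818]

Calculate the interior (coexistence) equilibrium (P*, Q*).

Setting both brackets to zero gives the nullclines P + 0.913Q = 814 and 0.961P + Q = 818.
Substituting Q = 818 - 0.961P into the first: P(1 - 0.913·0.961) = 814 - 0.913·818.
So P* = 67.2/0.123 = 548, and then Q* = 818 - 0.961·548 = 292.

P* ≈ 548, Q* ≈ 292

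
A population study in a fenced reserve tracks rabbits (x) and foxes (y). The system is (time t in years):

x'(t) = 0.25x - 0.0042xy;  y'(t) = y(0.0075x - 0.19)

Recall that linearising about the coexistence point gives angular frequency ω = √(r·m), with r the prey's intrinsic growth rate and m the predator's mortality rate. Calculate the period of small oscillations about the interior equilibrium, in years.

Here r = 0.25 and m = 0.19, so r·m = 0.0475.
ω = √0.0475 = 0.218 per year, hence T = 2π/ω ≈ 28.8 years.

T ≈ 28.8 years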